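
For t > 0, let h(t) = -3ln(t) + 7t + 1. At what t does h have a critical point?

h'(t) = -3/t + 7 = 0 gives t = 3/7.
h''(t) = 3/t², which is positive for t > 0, so this is a local minimum.
h(3/7) = -3·ln(3/7) + 3 + 1 ≈ 6.5419.

3/7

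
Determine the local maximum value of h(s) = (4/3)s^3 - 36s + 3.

75

h'(s) = 4s^2 - 36 = 0 at s = -3, 3.
Since h''(s) = 8s, we get h''(-3) = -24 < 0 ⇒ local maximum; h''(3) = 24 > 0 ⇒ local minimum.
So the local maximum value is h(-3) = 75.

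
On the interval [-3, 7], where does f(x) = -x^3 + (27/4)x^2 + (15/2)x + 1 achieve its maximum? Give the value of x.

5

Differentiating, f'(x) = -3x^2 + (27/2)x + 15/2; which vanishes at x = -1/2 and x = 5.
Compare values at every candidate in [-3, 7]: f(-3) = 265/4,  f(-1/2) = -15/16,  f(5) = 329/4,  f(7) = 165/4.
Hence the absolute maximum is 329/4 at x = 5.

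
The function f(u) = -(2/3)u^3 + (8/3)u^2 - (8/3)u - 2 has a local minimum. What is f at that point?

-226/81

f'(u) = -2u^2 + (16/3)u - 8/3. Setting f'(u) = 0 gives u ∈ {2/3, 2}.
Since f''(u) = -4u + 16/3, we get f''(2/3) = 8/3 > 0 ⇒ local minimum; f''(2) = -8/3 < 0 ⇒ local maximum.
So the local minimum value is f(2/3) = -226/81.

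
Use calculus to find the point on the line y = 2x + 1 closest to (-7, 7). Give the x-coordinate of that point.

Minimize D(x)^2 = (x + 7)^2 + (2x - 6)^2.
d/dx[D^2] = 2(x + 7) + 2·2·(2x - 6) = 0 ⇒ x = 1.
Then y = 3 and the distance is √(80) ≈ 8.9443.

1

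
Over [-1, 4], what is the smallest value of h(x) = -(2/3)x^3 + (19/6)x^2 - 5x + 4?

Differentiating, h'(x) = -2x^2 + (19/3)x - 5; which vanishes at x = 3/2 and x = 5/3.
Candidates: h(-1) = 77/6; h(3/2) = 11/8; h(5/3) = 223/162; h(4) = -8.
The minimum over the interval is -8, attained at x = 4.

-8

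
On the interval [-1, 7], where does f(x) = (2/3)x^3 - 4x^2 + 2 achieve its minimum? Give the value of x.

Differentiating, f'(x) = 2x^2 - 8x; which vanishes at x = 0 and x = 4.
Candidates: f(-1) = -8/3; f(0) = 2; f(4) = -58/3; f(7) = 104/3.
The minimum over the interval is -58/3, attained at x = 4.

4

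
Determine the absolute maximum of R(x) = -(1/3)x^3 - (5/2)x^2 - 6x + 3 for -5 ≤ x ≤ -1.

73/6

The derivative is -x^2 - 5x - 6, which vanishes at x = -3 and x = -2.
Evaluating at the critical points and endpoints: R(-5) = 73/6, R(-3) = 15/2, R(-2) = 23/3, R(-1) = 41/6.
Hence the absolute maximum is 73/6 at x = -5.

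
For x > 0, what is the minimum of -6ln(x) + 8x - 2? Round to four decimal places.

P'(x) = -6/x + 8 = 0 gives x = 3/4.
P''(x) = 6/x², which is positive for x > 0, so this is a local minimum.
P(3/4) = -6·ln(3/4) + 6 - 2 ≈ 5.7261.

5.7261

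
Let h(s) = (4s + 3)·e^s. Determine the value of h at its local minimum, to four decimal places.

Differentiating with the product rule gives h'(s) = (4s + 7)·e^s. Since e^s > 0, the only critical point is s = -7/4.
h''(-7/4) has the same sign as 4 > 0, so this is a local minimum.
h(-7/4) = (-4)·e^(-7/4) ≈ -0.6951.

-0.6951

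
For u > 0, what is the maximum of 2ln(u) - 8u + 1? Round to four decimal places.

f'(u) = 2/u − 8 = 0 gives u = 1/4.
f''(u) = -2/u², which is negative for u > 0, so this is a local maximum.
f(1/4) = 2·ln(1/4) - 2 + 1 ≈ -3.7726.

-3.7726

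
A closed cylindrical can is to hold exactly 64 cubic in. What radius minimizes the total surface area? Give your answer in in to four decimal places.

With radius r and height h, πr²h = 64 so h = 64/(πr²), and S(r) = 2πr² + 2πrh = 2πr² + 2·64/r.
S'(r) = 4πr − 2·64/r² = 0 ⇒ r³ = 64/(2π), so r ≈ 2.1677 and h = 2r ≈ 4.3354.
S''(r) = 4π + 4·64/r³ > 0, so this is the minimum; S ≈ 88.5730.

2.1677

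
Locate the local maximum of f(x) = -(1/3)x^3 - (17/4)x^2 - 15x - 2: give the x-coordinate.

f'(x) = -x^2 - (17/2)x - 15. Setting f'(x) = 0 gives x ∈ {-6, -5/2}.
Second-derivative test with f''(x) = -2x - 17/2: f''(-6) = 7/2 > 0 ⇒ local minimum; f''(-5/2) = -7/2 < 0 ⇒ local maximum.
The local maximum is f(-5/2) = 679/48.

-5/2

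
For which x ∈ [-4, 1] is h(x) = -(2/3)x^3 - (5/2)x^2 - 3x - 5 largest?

-4

The derivative is -2x^2 - 5x - 3, which vanishes at x = -3/2 and x = -1.
Compare values at every candidate in [-4, 1]: h(-4) = 29/3, h(-3/2) = -31/8, h(-1) = -23/6, h(1) = -67/6.
So the maximum is h(-4) = 29/3.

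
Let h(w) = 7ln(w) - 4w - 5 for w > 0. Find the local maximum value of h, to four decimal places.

-8.0827

h'(w) = 7/w − 4 = 0 gives w = 7/4.
h''(w) = -7/w², which is negative for w > 0, so this is a local maximum.
h(7/4) = 7·ln(7/4) - 7 - 5 ≈ -8.0827.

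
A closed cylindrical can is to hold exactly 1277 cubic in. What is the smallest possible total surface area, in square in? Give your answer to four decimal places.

With radius r and height h, πr²h = 1277 so h = 1277/(πr²), and S(r) = 2πr² + 2πrh = 2πr² + 2·1277/r.
S'(r) = 4πr − 2·1277/r² = 0 ⇒ r³ = 1277/(2π), so r ≈ 5.8795 and h = 2r ≈ 11.7589.
S''(r) = 4π + 4·1277/r³ > 0, so this is the minimum; S ≈ 651.5911.

651.5911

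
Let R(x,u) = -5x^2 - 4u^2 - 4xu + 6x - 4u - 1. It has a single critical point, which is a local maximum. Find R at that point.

4

∂R/∂x = -10x - 4u + 6 = 0 and ∂R/∂u = -4x - 8u - 4 = 0, so (x, u) = (1, -1).
The Hessian has R_{xx} = -10, R_{uu} = -8, R_{xu} = -4, giving D = 64 > 0 with R_{xx} < 0, so the point is a local maximum.
R(1, -1) = 4.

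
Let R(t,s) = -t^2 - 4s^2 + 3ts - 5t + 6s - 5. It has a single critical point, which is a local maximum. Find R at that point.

11/7

∂R/∂t = -2t + 3s - 5 = 0 and ∂R/∂s = 3t - 8s + 6 = 0, so (t, s) = (-22/7, -3/7).
The Hessian has R_{tt} = -2, R_{ss} = -8, R_{ts} = 3, giving D = 7 > 0 with R_{tt} < 0, so the point is a local maximum.
R(-22/7, -3/7) = 11/7.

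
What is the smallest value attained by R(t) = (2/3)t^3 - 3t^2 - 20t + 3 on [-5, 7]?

-266/3

R'(t) = 2t^2 - 6t - 20, which vanishes at t = -2 and t = 5.
Candidates: R(-5) = -166/3,  R(-2) = 77/3,  R(5) = -266/3,  R(7) = -166/3.
Hence the absolute minimum is -266/3 at t = 5.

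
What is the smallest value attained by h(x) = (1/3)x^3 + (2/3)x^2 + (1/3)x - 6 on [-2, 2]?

The derivative is x^2 + (4/3)x + 1/3, which vanishes at x = -1 and x = -1/3.
Candidates: h(-2) = -20/3,  h(-1) = -6,  h(-1/3) = -490/81,  h(2) = 0.
Hence the absolute minimum is -20/3 at x = -2.

-20/3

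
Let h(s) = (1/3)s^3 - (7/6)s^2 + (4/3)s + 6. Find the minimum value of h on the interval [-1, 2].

19/6

The derivative is s^2 - (7/3)s + 4/3, which vanishes at s = 1 and s = 4/3.
Compare values at every candidate in [-1, 2]: h(-1) = 19/6, h(1) = 13/2, h(4/3) = 526/81, h(2) = 20/3.
So the minimum is h(-1) = 19/6.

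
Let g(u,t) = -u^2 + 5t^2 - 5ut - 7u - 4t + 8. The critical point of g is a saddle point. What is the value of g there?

81/5

∂g/∂u = -2u - 5t - 7 = 0 and ∂g/∂t = -5u + 10t - 4 = 0, so (u, t) = (-2, -3/5).
The Hessian has g_{uu} = -2, g_{tt} = 10, g_{ut} = -5, giving D = -45 < 0, so the point is a saddle point.
g(-2, -3/5) = 81/5.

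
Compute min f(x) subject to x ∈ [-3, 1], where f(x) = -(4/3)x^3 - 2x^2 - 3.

-19/3

f'(x) = -4x^2 - 4x, which vanishes at x = -1 and x = 0.
Candidates: f(-3) = 15; f(-1) = -11/3; f(0) = -3; f(1) = -19/3.
Hence the absolute minimum is -19/3 at x = 1.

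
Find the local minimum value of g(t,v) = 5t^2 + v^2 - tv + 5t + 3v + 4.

∂g/∂t = 10t - v + 5 = 0 and ∂g/∂v = -t + 2v + 3 = 0, so (t, v) = (-13/19, -35/19).
The Hessian has g_{tt} = 10, g_{vv} = 2, g_{tv} = -1, giving D = 19 > 0 with g_{tt} > 0, so the point is a local minimum.
g(-13/19, -35/19) = -9/19.

-9/19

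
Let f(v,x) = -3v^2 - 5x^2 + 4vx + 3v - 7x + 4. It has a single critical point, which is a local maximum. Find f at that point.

71/11

∂f/∂v = -6v + 4x + 3 = 0 and ∂f/∂x = 4v - 10x - 7 = 0, so (v, x) = (1/22, -15/22).
The Hessian has f_{vv} = -6, f_{xx} = -10, f_{vx} = 4, giving D = 44 > 0 with f_{vv} < 0, so the point is a local maximum.
f(1/22, -15/22) = 71/11.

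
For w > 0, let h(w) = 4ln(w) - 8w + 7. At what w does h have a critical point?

h'(w) = 4/w − 8 = 0 gives w = 1/2.
h''(w) = -4/w², which is negative for w > 0, so this is a local maximum.
h(1/2) = 4·ln(1/2) - 4 + 7 ≈ 0.2274.

1/2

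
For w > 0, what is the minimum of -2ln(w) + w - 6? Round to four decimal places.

R'(w) = -2/w + 1 = 0 gives w = 2.
R''(w) = 2/w², which is positive for w > 0, so this is a local minimum.
R(2) = -2·ln(2) + 2 - 6 ≈ -5.3863.

-5.3863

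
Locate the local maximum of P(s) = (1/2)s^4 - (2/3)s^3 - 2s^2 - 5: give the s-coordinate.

P'(s) = 2s^3 - 2s^2 - 4s = 0 at s = -1, 0, 2.
Since P''(s) = 6s^2 - 4s - 4, we get P''(-1) = 6 > 0 ⇒ local minimum; P''(0) = -4 < 0 ⇒ local maximum; P''(2) = 12 > 0 ⇒ local minimum.
So the local maximum value is P(0) = -5.

0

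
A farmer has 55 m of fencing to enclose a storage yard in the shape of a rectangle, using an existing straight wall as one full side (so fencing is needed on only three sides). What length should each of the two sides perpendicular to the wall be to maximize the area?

55/4

Let the sides perpendicular to the wall have length x and the parallel side y, so 2x + y = 55 and the area is A = xy = x(55 − 2x).
A'(x) = 55 − 4x = 0 gives x = 55/4, and A''(x) = −4 < 0 confirms a maximum.
Then y = 55 − 2·55/4 = 55/2 and A = 3025/8.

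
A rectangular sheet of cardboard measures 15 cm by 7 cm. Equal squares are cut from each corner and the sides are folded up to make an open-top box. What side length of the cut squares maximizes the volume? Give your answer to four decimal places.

With cut size x, the volume is V(x) = x(15 − 2x)(7 − 2x) for 0 < x < 3.5.
V'(x) = 12x^2 − 88x + 105. Setting V'(x) = 0 gives x ≈ 1.5000 (the root in (0, 3.5)).
V''(x) = 24x − 88 is negative there, so this is the maximum; V ≈ 72.0000.

1.5000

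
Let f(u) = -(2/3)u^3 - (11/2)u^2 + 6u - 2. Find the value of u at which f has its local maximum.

Critical points: f'(u) = -2u^2 - 11u + 6 vanishes at u = -6, 1/2.
Since f''(u) = -4u - 11, we get f''(-6) = 13 > 0 ⇒ local minimum; f''(1/2) = -13 < 0 ⇒ local maximum.
So the local maximum value is f(1/2) = -11/24.

1/2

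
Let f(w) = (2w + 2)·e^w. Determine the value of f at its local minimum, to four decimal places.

-0.2707

f'(w) = 2·e^w + (2w + 2)·1·e^w = (2w + 4)·e^w. Since e^w > 0, the only critical point is w = -2.
f''(-2) has the same sign as 2 > 0, so this is a local minimum.
f(-2) = (-2)·e^(-2) ≈ -0.2707.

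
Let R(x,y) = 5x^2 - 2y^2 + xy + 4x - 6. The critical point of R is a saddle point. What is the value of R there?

∂R/∂x = 10x + y + 4 = 0 and ∂R/∂y = x - 4y = 0, so (x, y) = (-16/41, -4/41).
The Hessian has R_{xx} = 10, R_{yy} = -4, R_{xy} = 1, giving D = -41 < 0, so the point is a saddle point.
R(-16/41, -4/41) = -278/41.

-278/41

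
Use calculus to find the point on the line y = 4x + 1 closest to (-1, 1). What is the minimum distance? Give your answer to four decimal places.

Minimize D(x)^2 = (x + 1)^2 + (4x)^2.
d/dx[D^2] = 2(x + 1) + 2·4·(4x) = 0 ⇒ x = -1/17.
Then y = 13/17 and the distance is √(16/17) ≈ 0.9701.

0.9701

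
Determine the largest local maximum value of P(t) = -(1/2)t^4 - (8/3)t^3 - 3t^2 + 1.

11/2

Critical points: P'(t) = -2t^3 - 8t^2 - 6t vanishes at t = -3, -1, 0.
P''(t) = -6t^2 - 16t - 6. P''(-3) = -12 < 0 ⇒ local maximum; P''(-1) = 4 > 0 ⇒ local minimum; P''(0) = -6 < 0 ⇒ local maximum.
The largest local maximum is P(-3) = 11/2.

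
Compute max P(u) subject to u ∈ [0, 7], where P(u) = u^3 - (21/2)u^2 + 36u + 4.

Differentiating, P'(u) = 3u^2 - 21u + 36; which vanishes at u = 3 and u = 4.
Candidates: P(0) = 4; P(3) = 89/2; P(4) = 44; P(7) = 169/2.
So the maximum is P(7) = 169/2.

169/2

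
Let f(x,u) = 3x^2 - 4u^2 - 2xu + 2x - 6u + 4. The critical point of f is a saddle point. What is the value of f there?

69/13

∂f/∂x = 6x - 2u + 2 = 0 and ∂f/∂u = -2x - 8u - 6 = 0, so (x, u) = (-7/13, -8/13).
The Hessian has f_{xx} = 6, f_{uu} = -8, f_{xu} = -2, giving D = -52 < 0, so the point is a saddle point.
f(-7/13, -8/13) = 69/13.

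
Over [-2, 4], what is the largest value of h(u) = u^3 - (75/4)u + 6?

71/2

Differentiating, h'(u) = 3u^2 - 75/4; whose only zero in [-2, 4] is u = 5/2.
Compare values at every candidate in [-2, 4]: h(-2) = 71/2; h(5/2) = -101/4; h(4) = -5.
Hence the absolute maximum is 71/2 at u = -2.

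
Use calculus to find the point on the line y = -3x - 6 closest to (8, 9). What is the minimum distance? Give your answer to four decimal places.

Minimize D(x)^2 = (x - 8)^2 + (-3x - 15)^2.
d/dx[D^2] = 2(x - 8) + 2·(-3)·(-3x - 15) = 0 ⇒ x = -37/10.
Then y = 51/10 and the distance is √(1521/10) ≈ 12.3329.

12.3329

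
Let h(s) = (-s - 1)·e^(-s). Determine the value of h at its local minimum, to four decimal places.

-1.0000

h'(s) = (-1)·e^(-s) + (-s - 1)·(-1)·e^(-s) = (s)·e^(-s). Since e^(-s) > 0, the only critical point is s = 0.
h''(0) has the same sign as 1 > 0, so this is a local minimum.
h(0) = (-1)·e^(0) ≈ -1.0000.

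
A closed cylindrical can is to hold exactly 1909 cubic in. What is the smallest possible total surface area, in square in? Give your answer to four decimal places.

851.8932

With radius r and height h, πr²h = 1909 so h = 1909/(πr²), and S(r) = 2πr² + 2πrh = 2πr² + 2·1909/r.
S'(r) = 4πr − 2·1909/r² = 0 ⇒ r³ = 1909/(2π), so r ≈ 6.7227 and h = 2r ≈ 13.4453.
S''(r) = 4π + 4·1909/r³ > 0, so this is the minimum; S ≈ 851.8932.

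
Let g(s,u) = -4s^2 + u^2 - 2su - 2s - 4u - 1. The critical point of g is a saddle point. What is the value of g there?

-16/5

∂g/∂s = -8s - 2u - 2 = 0 and ∂g/∂u = -2s + 2u - 4 = 0, so (s, u) = (-3/5, 7/5).
The Hessian has g_{ss} = -8, g_{uu} = 2, g_{su} = -2, giving D = -20 < 0, so the point is a saddle point.
g(-3/5, 7/5) = -16/5.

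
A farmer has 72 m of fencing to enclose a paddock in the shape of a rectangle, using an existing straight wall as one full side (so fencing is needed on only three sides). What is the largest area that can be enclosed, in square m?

Let the sides perpendicular to the wall have length x and the parallel side y, so 2x + y = 72 and the area is A = xy = x(72 − 2x).
A'(x) = 72 − 4x = 0 gives x = 18, and A''(x) = −4 < 0 confirms a maximum.
Then y = 72 − 2·18 = 36 and A = 648.

648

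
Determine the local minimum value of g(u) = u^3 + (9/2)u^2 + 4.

4

Critical points: g'(u) = 3u^2 + 9u vanishes at u = -3, 0.
Since g''(u) = 6u + 9, we get g''(-3) = -9 < 0 ⇒ local maximum; g''(0) = 9 > 0 ⇒ local minimum.
So the local minimum value is g(0) = 4.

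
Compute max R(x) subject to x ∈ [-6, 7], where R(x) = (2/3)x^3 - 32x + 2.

The derivative is 2x^2 - 32, which vanishes at x = -4 and x = 4.
Evaluating at the critical points and endpoints: R(-6) = 50,  R(-4) = 262/3,  R(4) = -250/3,  R(7) = 20/3.
Hence the absolute maximum is 262/3 at x = -4.

262/3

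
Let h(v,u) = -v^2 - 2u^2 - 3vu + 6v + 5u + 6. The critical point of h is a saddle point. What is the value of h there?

∂h/∂v = -2v - 3u + 6 = 0 and ∂h/∂u = -3v - 4u + 5 = 0, so (v, u) = (-9, 8).
The Hessian has h_{vv} = -2, h_{uu} = -4, h_{vu} = -3, giving D = -1 < 0, so the point is a saddle point.
h(-9, 8) = -1.

-1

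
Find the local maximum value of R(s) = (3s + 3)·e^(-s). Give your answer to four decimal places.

3.0000

By the product rule, R'(s) = (-3s)·e^(-s). Since e^(-s) > 0, the only critical point is s = 0.
R''(0) has the same sign as -3 < 0, so this is a local maximum.
R(0) = (3)·e^(0) ≈ 3.0000.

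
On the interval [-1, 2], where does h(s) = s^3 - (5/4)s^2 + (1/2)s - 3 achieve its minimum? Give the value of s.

-1

Differentiating, h'(s) = 3s^2 - (5/2)s + 1/2; which vanishes at s = 1/3 and s = 1/2.
Compare values at every candidate in [-1, 2]: h(-1) = -23/4; h(1/3) = -317/108; h(1/2) = -47/16; h(2) = 1.
Hence the absolute minimum is -23/4 at s = -1.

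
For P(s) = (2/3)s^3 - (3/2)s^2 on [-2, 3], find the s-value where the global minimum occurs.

Differentiating, P'(s) = 2s^2 - 3s; which vanishes at s = 0 and s = 3/2.
Candidates: P(-2) = -34/3, P(0) = 0, P(3/2) = -9/8, P(3) = 9/2.
Hence the absolute minimum is -34/3 at s = -2.

-2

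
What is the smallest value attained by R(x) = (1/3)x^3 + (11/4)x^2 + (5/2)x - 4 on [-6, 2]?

-221/48

Differentiating, R'(x) = x^2 + (11/2)x + 5/2; which vanishes at x = -5 and x = -1/2.
Compare values at every candidate in [-6, 2]: R(-6) = 8, R(-5) = 127/12, R(-1/2) = -221/48, R(2) = 44/3.
Hence the absolute minimum is -221/48 at x = -1/2.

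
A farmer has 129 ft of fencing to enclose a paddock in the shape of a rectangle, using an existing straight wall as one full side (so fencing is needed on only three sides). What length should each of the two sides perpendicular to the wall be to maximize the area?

129/4

Let the sides perpendicular to the wall have length x and the parallel side y, so 2x + y = 129 and the area is A = xy = x(129 − 2x).
A'(x) = 129 − 4x = 0 gives x = 129/4, and A''(x) = −4 < 0 confirms a maximum.
Then y = 129 − 2·129/4 = 129/2 and A = 16641/8.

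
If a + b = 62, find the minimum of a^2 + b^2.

1922

With a + b = 62, a^2 + b^2 = a^2 + (62 − a)^2.
The derivative 2a − 2(62 − a) = 4a − 124 vanishes at a = 31; second derivative 4 > 0, a minimum.
The minimum is 2·(31)^2 = 1922.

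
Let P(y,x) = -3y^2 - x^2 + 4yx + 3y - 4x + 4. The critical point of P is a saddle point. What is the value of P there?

∂P/∂y = -6y + 4x + 3 = 0 and ∂P/∂x = 4y - 2x - 4 = 0, so (y, x) = (5/2, 3).
The Hessian has P_{yy} = -6, P_{xx} = -2, P_{yx} = 4, giving D = -4 < 0, so the point is a saddle point.
P(5/2, 3) = 7/4.

7/4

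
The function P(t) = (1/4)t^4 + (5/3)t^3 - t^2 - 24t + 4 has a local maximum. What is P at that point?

169/4

Critical points: P'(t) = t^3 + 5t^2 - 2t - 24 vanishes at t = -4, -3, 2.
Since P''(t) = 3t^2 + 10t - 2, we get P''(-4) = 6 > 0 ⇒ local minimum; P''(-3) = -5 < 0 ⇒ local maximum; P''(2) = 30 > 0 ⇒ local minimum.
The local maximum is P(-3) = 169/4.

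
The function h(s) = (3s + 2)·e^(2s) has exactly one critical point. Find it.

-7/6

By the product rule, h'(s) = (6s + 7)·e^(2s). Since e^(2s) > 0, the only critical point is s = -7/6.
h''(-7/6) has the same sign as 6 > 0, so this is a local minimum.
h(-7/6) = (-3/2)·e^(-7/3) ≈ -0.1455.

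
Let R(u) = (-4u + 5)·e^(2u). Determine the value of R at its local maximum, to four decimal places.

R'(u) = (-4)·e^(2u) + (-4u + 5)·2·e^(2u) = (-8u + 6)·e^(2u). Since e^(2u) > 0, the only critical point is u = 3/4.
R''(3/4) has the same sign as -8 < 0, so this is a local maximum.
R(3/4) = (2)·e^(3/2) ≈ 8.9634.

8.9634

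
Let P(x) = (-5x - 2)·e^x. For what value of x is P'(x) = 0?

-7/5

P'(x) = (-5)·e^x + (-5x - 2)·1·e^x = (-5x - 7)·e^x. Since e^x > 0, the only critical point is x = -7/5.
P''(-7/5) has the same sign as -5 < 0, so this is a local maximum.
P(-7/5) = (5)·e^(-7/5) ≈ 1.2330.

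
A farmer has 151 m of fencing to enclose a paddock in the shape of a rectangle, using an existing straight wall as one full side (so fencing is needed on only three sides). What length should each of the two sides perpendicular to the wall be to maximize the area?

151/4

Let the sides perpendicular to the wall have length x and the parallel side y, so 2x + y = 151 and the area is A = xy = x(151 − 2x).
A'(x) = 151 − 4x = 0 gives x = 151/4, and A''(x) = −4 < 0 confirms a maximum.
Then y = 151 − 2·151/4 = 151/2 and A = 22801/8.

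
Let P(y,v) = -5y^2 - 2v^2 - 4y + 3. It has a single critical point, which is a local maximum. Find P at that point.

∂P/∂y = -10y - 4 = 0 and ∂P/∂v = -4v = 0, so (y, v) = (-2/5, 0).
The Hessian has P_{yy} = -10, P_{vv} = -4, P_{yv} = 0, giving D = 40 > 0 with P_{yy} < 0, so the point is a local maximum.
P(-2/5, 0) = 19/5.

19/5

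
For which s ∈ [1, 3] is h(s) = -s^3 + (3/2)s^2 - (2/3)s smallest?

Differentiating, h'(s) = -3s^2 + 3s - 2/3; which has no zeros in [1, 3].
Evaluating at the critical points and endpoints: h(1) = -1/6; h(3) = -31/2.
Hence the absolute minimum is -31/2 at s = 3.

3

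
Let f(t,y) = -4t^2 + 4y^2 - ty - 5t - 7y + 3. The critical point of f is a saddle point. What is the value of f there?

134/65

∂f/∂t = -8t - y - 5 = 0 and ∂f/∂y = -t + 8y - 7 = 0, so (t, y) = (-47/65, 51/65).
The Hessian has f_{tt} = -8, f_{yy} = 8, f_{ty} = -1, giving D = -65 < 0, so the point is a saddle point.
f(-47/65, 51/65) = 134/65.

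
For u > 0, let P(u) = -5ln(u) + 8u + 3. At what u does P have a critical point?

P'(u) = -5/u + 8 = 0 gives u = 5/8.
P''(u) = 5/u², which is positive for u > 0, so this is a local minimum.
P(5/8) = -5·ln(5/8) + 5 + 3 ≈ 10.3500.

5/8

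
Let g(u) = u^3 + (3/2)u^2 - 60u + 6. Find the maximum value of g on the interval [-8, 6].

437/2

g'(u) = 3u^2 + 3u - 60, which vanishes at u = -5 and u = 4.
Evaluating at the critical points and endpoints: g(-8) = 70,  g(-5) = 437/2,  g(4) = -146,  g(6) = -84.
So the maximum is g(-5) = 437/2.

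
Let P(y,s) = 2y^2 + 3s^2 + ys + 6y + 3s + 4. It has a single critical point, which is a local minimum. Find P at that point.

-16/23

∂P/∂y = 4y + s + 6 = 0 and ∂P/∂s = y + 6s + 3 = 0, so (y, s) = (-33/23, -6/23).
The Hessian has P_{yy} = 4, P_{ss} = 6, P_{ys} = 1, giving D = 23 > 0 with P_{yy} > 0, so the point is a local minimum.
P(-33/23, -6/23) = -16/23.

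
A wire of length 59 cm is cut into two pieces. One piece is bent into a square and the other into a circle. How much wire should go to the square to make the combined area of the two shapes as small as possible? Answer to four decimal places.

Let x be the length used for the square. Square side x/4; circle radius (59−x)/(2π).
A(x) = (x/4)² + π·((59−x)/(2π))² = x²/16 + (59−x)²/(4π) for 0 ≤ x ≤ 59. A'(x) = x/8 − (59−x)/(2π) = 0 gives x = 4·59/(π+4) ≈ 33.0459.
A'' = 1/8 + 1/(2π) > 0, so this gives the minimum combined area; x ≈ 33.0459 cm to the square.

33.0459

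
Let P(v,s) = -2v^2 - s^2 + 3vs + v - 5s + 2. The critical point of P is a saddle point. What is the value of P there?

∂P/∂v = -4v + 3s + 1 = 0 and ∂P/∂s = 3v - 2s - 5 = 0, so (v, s) = (13, 17).
The Hessian has P_{vv} = -4, P_{ss} = -2, P_{vs} = 3, giving D = -1 < 0, so the point is a saddle point.
P(13, 17) = -34.

-34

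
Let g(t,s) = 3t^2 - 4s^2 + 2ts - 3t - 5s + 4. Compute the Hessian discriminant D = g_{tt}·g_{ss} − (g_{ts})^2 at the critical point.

-52

∂g/∂t = 6t + 2s - 3 = 0 and ∂g/∂s = 2t - 8s - 5 = 0, so (t, s) = (17/26, -6/13).
The Hessian has g_{tt} = 6, g_{ss} = -8, g_{ts} = 2, giving D = -52 < 0, so the point is a saddle point.
D = (6)·(-8) − (2)^2 = -52.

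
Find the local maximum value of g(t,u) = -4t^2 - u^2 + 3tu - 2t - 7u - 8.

186/7

∂g/∂t = -8t + 3u - 2 = 0 and ∂g/∂u = 3t - 2u - 7 = 0, so (t, u) = (-25/7, -62/7).
The Hessian has g_{tt} = -8, g_{uu} = -2, g_{tu} = 3, giving D = 7 > 0 with g_{tt} < 0, so the point is a local maximum.
g(-25/7, -62/7) = 186/7.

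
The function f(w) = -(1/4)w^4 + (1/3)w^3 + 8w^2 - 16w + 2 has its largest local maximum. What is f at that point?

326/3

Critical points: f'(w) = -w^3 + w^2 + 16w - 16 vanishes at w = -4, 1, 4.
Since f''(w) = -3w^2 + 2w + 16, we get f''(-4) = -40 < 0 ⇒ local maximum; f''(1) = 15 > 0 ⇒ local minimum; f''(4) = -24 < 0 ⇒ local maximum.
Thus f has its largest local maximum at w = -4, with value 326/3.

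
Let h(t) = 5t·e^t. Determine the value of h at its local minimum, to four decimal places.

By the product rule, h'(t) = (5t + 5)·e^t. Since e^t > 0, the only critical point is t = -1.
h''(-1) has the same sign as 5 > 0, so this is a local minimum.
h(-1) = (-5)·e^(-1) ≈ -1.8394.

-1.8394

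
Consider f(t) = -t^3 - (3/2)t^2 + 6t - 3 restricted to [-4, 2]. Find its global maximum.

The derivative is -3t^2 - 3t + 6, which vanishes at t = -2 and t = 1.
Evaluating at the critical points and endpoints: f(-4) = 13; f(-2) = -13; f(1) = 1/2; f(2) = -5.
Hence the absolute maximum is 13 at t = -4.

13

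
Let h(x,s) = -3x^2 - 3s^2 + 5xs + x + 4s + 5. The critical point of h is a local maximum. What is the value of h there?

126/11

∂h/∂x = -6x + 5s + 1 = 0 and ∂h/∂s = 5x - 6s + 4 = 0, so (x, s) = (26/11, 29/11).
The Hessian has h_{xx} = -6, h_{ss} = -6, h_{xs} = 5, giving D = 11 > 0 with h_{xx} < 0, so the point is a local maximum.
h(26/11, 29/11) = 126/11.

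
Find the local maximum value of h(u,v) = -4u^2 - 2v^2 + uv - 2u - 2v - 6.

∂h/∂u = -8u + v - 2 = 0 and ∂h/∂v = u - 4v - 2 = 0, so (u, v) = (-10/31, -18/31).
The Hessian has h_{uu} = -8, h_{vv} = -4, h_{uv} = 1, giving D = 31 > 0 with h_{uu} < 0, so the point is a local maximum.
h(-10/31, -18/31) = -158/31.

-158/31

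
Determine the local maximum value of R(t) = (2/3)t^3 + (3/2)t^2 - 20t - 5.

169/3

R'(t) = 2t^2 + 3t - 20. Setting R'(t) = 0 gives t ∈ {-4, 5/2}.
Second-derivative test with R''(t) = 4t + 3: R''(-4) = -13 < 0 ⇒ local maximum; R''(5/2) = 13 > 0 ⇒ local minimum.
So the local maximum value is R(-4) = 169/3.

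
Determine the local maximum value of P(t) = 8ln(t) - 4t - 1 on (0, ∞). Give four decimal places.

P'(t) = 8/t − 4 = 0 gives t = 2.
P''(t) = -8/t², which is negative for t > 0, so this is a local maximum.
P(2) = 8·ln(2) - 8 - 1 ≈ -3.4548.

-3.4548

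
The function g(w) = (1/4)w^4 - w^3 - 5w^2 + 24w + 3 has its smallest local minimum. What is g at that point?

g'(w) = w^3 - 3w^2 - 10w + 24 = 0 at w = -3, 2, 4.
Second-derivative test with g''(w) = 3w^2 - 6w - 10: g''(-3) = 35 > 0 ⇒ local minimum; g''(2) = -10 < 0 ⇒ local maximum; g''(4) = 14 > 0 ⇒ local minimum.
Thus g has its smallest local minimum at w = -3, with value -267/4.

-267/4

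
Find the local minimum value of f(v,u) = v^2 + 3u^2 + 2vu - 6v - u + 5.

-57/8

∂f/∂v = 2v + 2u - 6 = 0 and ∂f/∂u = 2v + 6u - 1 = 0, so (v, u) = (17/4, -5/4).
The Hessian has f_{vv} = 2, f_{uu} = 6, f_{vu} = 2, giving D = 8 > 0 with f_{vv} > 0, so the point is a local minimum.
f(17/4, -5/4) = -57/8.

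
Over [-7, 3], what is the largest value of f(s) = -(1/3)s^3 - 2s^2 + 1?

52/3

f'(s) = -s^2 - 4s, which vanishes at s = -4 and s = 0.
Compare values at every candidate in [-7, 3]: f(-7) = 52/3; f(-4) = -29/3; f(0) = 1; f(3) = -26.
So the maximum is f(-7) = 52/3.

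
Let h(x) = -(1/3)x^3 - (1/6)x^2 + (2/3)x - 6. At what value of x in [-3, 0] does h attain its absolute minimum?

-1

h'(x) = -x^2 - (1/3)x + 2/3, whose only zero in [-3, 0] is x = -1.
Candidates: h(-3) = -1/2; h(-1) = -13/2; h(0) = -6.
The minimum over the interval is -13/2, attained at x = -1.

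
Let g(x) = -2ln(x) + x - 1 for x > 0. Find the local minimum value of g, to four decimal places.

-0.3863

g'(x) = -2/x + 1 = 0 gives x = 2.
g''(x) = 2/x², which is positive for x > 0, so this is a local minimum.
g(2) = -2·ln(2) + 2 - 1 ≈ -0.3863.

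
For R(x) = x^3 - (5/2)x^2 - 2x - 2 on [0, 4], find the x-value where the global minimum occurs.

2

R'(x) = 3x^2 - 5x - 2, whose only zero in [0, 4] is x = 2.
Candidates: R(0) = -2, R(2) = -8, R(4) = 14.
Hence the absolute minimum is -8 at x = 2.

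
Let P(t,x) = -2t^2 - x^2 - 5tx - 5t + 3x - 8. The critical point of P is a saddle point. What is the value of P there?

∂P/∂t = -4t - 5x - 5 = 0 and ∂P/∂x = -5t - 2x + 3 = 0, so (t, x) = (25/17, -37/17).
The Hessian has P_{tt} = -4, P_{xx} = -2, P_{tx} = -5, giving D = -17 < 0, so the point is a saddle point.
P(25/17, -37/17) = -254/17.

-254/17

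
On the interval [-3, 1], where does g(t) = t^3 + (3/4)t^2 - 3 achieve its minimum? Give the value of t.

Differentiating, g'(t) = 3t^2 + (3/2)t; which vanishes at t = -1/2 and t = 0.
Evaluating at the critical points and endpoints: g(-3) = -93/4; g(-1/2) = -47/16; g(0) = -3; g(1) = -5/4.
So the minimum is g(-3) = -93/4.

-3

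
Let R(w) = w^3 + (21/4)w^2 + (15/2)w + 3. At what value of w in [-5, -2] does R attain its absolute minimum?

-5

R'(w) = 3w^2 + (21/2)w + 15/2, whose only zero in [-5, -2] is w = -5/2.
Candidates: R(-5) = -113/4, R(-5/2) = 23/16, R(-2) = 1.
So the minimum is R(-5) = -113/4.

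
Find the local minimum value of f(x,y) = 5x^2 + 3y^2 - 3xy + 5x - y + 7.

292/51

∂f/∂x = 10x - 3y + 5 = 0 and ∂f/∂y = -3x + 6y - 1 = 0, so (x, y) = (-9/17, -5/51).
The Hessian has f_{xx} = 10, f_{yy} = 6, f_{xy} = -3, giving D = 51 > 0 with f_{xx} > 0, so the point is a local minimum.
f(-9/17, -5/51) = 292/51.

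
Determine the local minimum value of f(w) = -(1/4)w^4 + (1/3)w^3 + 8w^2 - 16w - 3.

-131/12

f'(w) = -w^3 + w^2 + 16w - 16. Setting f'(w) = 0 gives w ∈ {-4, 1, 4}.
f''(w) = -3w^2 + 2w + 16. f''(-4) = -40 < 0 ⇒ local maximum; f''(1) = 15 > 0 ⇒ local minimum; f''(4) = -24 < 0 ⇒ local maximum.
So the local minimum value is f(1) = -131/12.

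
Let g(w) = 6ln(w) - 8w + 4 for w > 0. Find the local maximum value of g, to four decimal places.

g'(w) = 6/w − 8 = 0 gives w = 3/4.
g''(w) = -6/w², which is negative for w > 0, so this is a local maximum.
g(3/4) = 6·ln(3/4) - 6 + 4 ≈ -3.7261.

-3.7261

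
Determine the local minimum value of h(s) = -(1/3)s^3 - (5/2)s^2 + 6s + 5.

-49

h'(s) = -s^2 - 5s + 6. Setting h'(s) = 0 gives s ∈ {-6, 1}.
h''(s) = -2s - 5. h''(-6) = 7 > 0 ⇒ local minimum; h''(1) = -7 < 0 ⇒ local maximum.
Thus h has its local minimum at s = -6, with value -49.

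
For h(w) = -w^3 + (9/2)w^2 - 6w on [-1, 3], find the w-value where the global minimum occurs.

h'(w) = -3w^2 + 9w - 6, which vanishes at w = 1 and w = 2.
Compare values at every candidate in [-1, 3]: h(-1) = 23/2,  h(1) = -5/2,  h(2) = -2,  h(3) = -9/2.
The minimum over the interval is -9/2, attained at w = 3.

3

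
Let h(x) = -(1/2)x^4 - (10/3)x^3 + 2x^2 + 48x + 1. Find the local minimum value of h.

h'(x) = -2x^3 - 10x^2 + 4x + 48 = 0 at x = -4, -3, 2.
Since h''(x) = -6x^2 - 20x + 4, we get h''(-4) = -12 < 0 ⇒ local maximum; h''(-3) = 10 > 0 ⇒ local minimum; h''(2) = -60 < 0 ⇒ local maximum.
So the local minimum value is h(-3) = -151/2.

-151/2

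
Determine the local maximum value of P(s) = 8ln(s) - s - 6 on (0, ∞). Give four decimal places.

P'(s) = 8/s − 1 = 0 gives s = 8.
P''(s) = -8/s², which is negative for s > 0, so this is a local maximum.
P(8) = 8·ln(8) - 8 - 6 ≈ 2.6355.

2.6355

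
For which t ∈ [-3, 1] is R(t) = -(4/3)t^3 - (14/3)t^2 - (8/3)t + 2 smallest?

R'(t) = -4t^2 - (28/3)t - 8/3, which vanishes at t = -2 and t = -1/3.
Evaluating at the critical points and endpoints: R(-3) = 4; R(-2) = -2/3; R(-1/3) = 196/81; R(1) = -20/3.
The minimum over the interval is -20/3, attained at t = 1.

1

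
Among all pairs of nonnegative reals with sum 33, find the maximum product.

With x + y = 33, the product is P(x) = x(33 − x).
P'(x) = 33 − 2x = 0 gives x = 33/2; P'' = −2 < 0, so this is the maximum.
P = 33/2·33/2 = 1089/4.

1089/4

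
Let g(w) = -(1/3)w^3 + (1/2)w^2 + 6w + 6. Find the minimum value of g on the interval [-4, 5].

The derivative is -w^2 + w + 6, which vanishes at w = -2 and w = 3.
Evaluating at the critical points and endpoints: g(-4) = 34/3, g(-2) = -4/3, g(3) = 39/2, g(5) = 41/6.
The minimum over the interval is -4/3, attained at w = -2.

-4/3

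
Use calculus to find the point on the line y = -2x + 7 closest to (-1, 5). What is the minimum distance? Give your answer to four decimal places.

Minimize D(x)^2 = (x + 1)^2 + (-2x + 2)^2.
d/dx[D^2] = 2(x + 1) + 2·(-2)·(-2x + 2) = 0 ⇒ x = 3/5.
Then y = 29/5 and the distance is √(16/5) ≈ 1.7889.

1.7889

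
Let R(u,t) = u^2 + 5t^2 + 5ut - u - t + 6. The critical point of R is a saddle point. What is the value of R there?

∂R/∂u = 2u + 5t - 1 = 0 and ∂R/∂t = 5u + 10t - 1 = 0, so (u, t) = (-1, 3/5).
The Hessian has R_{uu} = 2, R_{tt} = 10, R_{ut} = 5, giving D = -5 < 0, so the point is a saddle point.
R(-1, 3/5) = 31/5.

31/5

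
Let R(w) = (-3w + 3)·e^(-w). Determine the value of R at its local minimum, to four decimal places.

By the product rule, R'(w) = (3w - 6)·e^(-w). Since e^(-w) > 0, the only critical point is w = 2.
R''(2) has the same sign as 3 > 0, so this is a local minimum.
R(2) = (-3)·e^(-2) ≈ -0.4060.

-0.4060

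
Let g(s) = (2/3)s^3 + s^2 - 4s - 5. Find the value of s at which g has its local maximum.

-2

Critical points: g'(s) = 2s^2 + 2s - 4 vanishes at s = -2, 1.
Since g''(s) = 4s + 2, we get g''(-2) = -6 < 0 ⇒ local maximum; g''(1) = 6 > 0 ⇒ local minimum.
So the local maximum value is g(-2) = 5/3.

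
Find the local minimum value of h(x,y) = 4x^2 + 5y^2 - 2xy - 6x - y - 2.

-87/19

∂h/∂x = 8x - 2y - 6 = 0 and ∂h/∂y = -2x + 10y - 1 = 0, so (x, y) = (31/38, 5/19).
The Hessian has h_{xx} = 8, h_{yy} = 10, h_{xy} = -2, giving D = 76 > 0 with h_{xx} > 0, so the point is a local minimum.
h(31/38, 5/19) = -87/19.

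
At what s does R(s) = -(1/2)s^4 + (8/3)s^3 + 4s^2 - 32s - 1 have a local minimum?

Critical points: R'(s) = -2s^3 + 8s^2 + 8s - 32 vanishes at s = -2, 2, 4.
R''(s) = -6s^2 + 16s + 8. R''(-2) = -48 < 0 ⇒ local maximum; R''(2) = 16 > 0 ⇒ local minimum; R''(4) = -24 < 0 ⇒ local maximum.
So the local minimum value is R(2) = -107/3.

2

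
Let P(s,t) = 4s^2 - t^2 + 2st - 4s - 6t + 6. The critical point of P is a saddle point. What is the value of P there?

10

∂P/∂s = 8s + 2t - 4 = 0 and ∂P/∂t = 2s - 2t - 6 = 0, so (s, t) = (1, -2).
The Hessian has P_{ss} = 8, P_{tt} = -2, P_{st} = 2, giving D = -20 < 0, so the point is a saddle point.
P(1, -2) = 10.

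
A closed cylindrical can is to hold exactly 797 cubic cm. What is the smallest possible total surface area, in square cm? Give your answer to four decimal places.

475.8683

With radius r and height h, πr²h = 797 so h = 797/(πr²), and S(r) = 2πr² + 2πrh = 2πr² + 2·797/r.
S'(r) = 4πr − 2·797/r² = 0 ⇒ r³ = 797/(2π), so r ≈ 5.0245 and h = 2r ≈ 10.0490.
S''(r) = 4π + 4·797/r³ > 0, so this is the minimum; S ≈ 475.8683.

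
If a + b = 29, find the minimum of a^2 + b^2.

841/2

With a + b = 29, a^2 + b^2 = a^2 + (29 − a)^2.
The derivative 2a − 2(29 − a) = 4a − 58 vanishes at a = 29/2; second derivative 4 > 0, a minimum.
The minimum is 2·(29/2)^2 = 841/2.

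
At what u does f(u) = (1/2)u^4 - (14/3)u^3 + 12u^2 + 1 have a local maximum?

f'(u) = 2u^3 - 14u^2 + 24u. Setting f'(u) = 0 gives u ∈ {0, 3, 4}.
f''(u) = 6u^2 - 28u + 24. f''(0) = 24 > 0 ⇒ local minimum; f''(3) = -6 < 0 ⇒ local maximum; f''(4) = 8 > 0 ⇒ local minimum.
So the local maximum value is f(3) = 47/2.

3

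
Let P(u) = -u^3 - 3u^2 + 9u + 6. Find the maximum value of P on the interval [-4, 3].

11

The derivative is -3u^2 - 6u + 9, which vanishes at u = -3 and u = 1.
Evaluating at the critical points and endpoints: P(-4) = -14,  P(-3) = -21,  P(1) = 11,  P(3) = -21.
The maximum over the interval is 11, attained at u = 1.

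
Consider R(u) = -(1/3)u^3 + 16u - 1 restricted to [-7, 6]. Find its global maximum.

125/3

R'(u) = -u^2 + 16, which vanishes at u = -4 and u = 4.
Candidates: R(-7) = 4/3,  R(-4) = -131/3,  R(4) = 125/3,  R(6) = 23.
Hence the absolute maximum is 125/3 at u = 4.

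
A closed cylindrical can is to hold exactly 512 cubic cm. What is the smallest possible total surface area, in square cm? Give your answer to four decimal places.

With radius r and height h, πr²h = 512 so h = 512/(πr²), and S(r) = 2πr² + 2πrh = 2πr² + 2·512/r.
S'(r) = 4πr − 2·512/r² = 0 ⇒ r³ = 512/(2π), so r ≈ 4.3354 and h = 2r ≈ 8.6708.
S''(r) = 4π + 4·512/r³ > 0, so this is the minimum; S ≈ 354.2919.

354.2919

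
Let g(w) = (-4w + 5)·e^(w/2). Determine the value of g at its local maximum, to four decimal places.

By the product rule, g'(w) = (-2w - 3/2)·e^(w/2). Since e^(w/2) > 0, the only critical point is w = -3/4.
g''(-3/4) has the same sign as -2 < 0, so this is a local maximum.
g(-3/4) = (8)·e^(-3/8) ≈ 5.4983.

5.4983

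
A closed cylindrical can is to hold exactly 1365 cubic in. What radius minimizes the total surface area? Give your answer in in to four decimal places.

6.0115

With radius r and height h, πr²h = 1365 so h = 1365/(πr²), and S(r) = 2πr² + 2πrh = 2πr² + 2·1365/r.
S'(r) = 4πr − 2·1365/r² = 0 ⇒ r³ = 1365/(2π), so r ≈ 6.0115 and h = 2r ≈ 12.0230.
S''(r) = 4π + 4·1365/r³ > 0, so this is the minimum; S ≈ 681.1922.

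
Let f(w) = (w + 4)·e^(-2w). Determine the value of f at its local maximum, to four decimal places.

548.3166

f'(w) = 1·e^(-2w) + (w + 4)·(-2)·e^(-2w) = (-2w - 7)·e^(-2w). Since e^(-2w) > 0, the only critical point is w = -7/2.
f''(-7/2) has the same sign as -2 < 0, so this is a local maximum.
f(-7/2) = (1/2)·e^(7) ≈ 548.3166.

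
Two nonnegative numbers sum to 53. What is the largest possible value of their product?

2809/4

With x + y = 53, the product is P(x) = x(53 − x).
P'(x) = 53 − 2x = 0 gives x = 53/2; P'' = −2 < 0, so this is the maximum.
P = 53/2·53/2 = 2809/4.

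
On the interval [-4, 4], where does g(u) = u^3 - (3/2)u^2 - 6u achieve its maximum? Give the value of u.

4

g'(u) = 3u^2 - 3u - 6, which vanishes at u = -1 and u = 2.
Evaluating at the critical points and endpoints: g(-4) = -64,  g(-1) = 7/2,  g(2) = -10,  g(4) = 16.
The maximum over the interval is 16, attained at u = 4.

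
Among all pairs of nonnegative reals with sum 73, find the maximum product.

5329/4

With x + y = 73, the product is P(x) = x(73 − x).
P'(x) = 73 − 2x = 0 gives x = 73/2; P'' = −2 < 0, so this is the maximum.
P = 73/2·73/2 = 5329/4.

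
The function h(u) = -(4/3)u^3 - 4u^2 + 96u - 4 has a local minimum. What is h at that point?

-436

Critical points: h'(u) = -4u^2 - 8u + 96 vanishes at u = -6, 4.
Since h''(u) = -8u - 8, we get h''(-6) = 40 > 0 ⇒ local minimum; h''(4) = -40 < 0 ⇒ local maximum.
Thus h has its local minimum at u = -6, with value -436.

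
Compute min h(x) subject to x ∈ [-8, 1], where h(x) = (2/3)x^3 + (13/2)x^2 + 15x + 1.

The derivative is 2x^2 + 13x + 15, which vanishes at x = -5 and x = -3/2.
Evaluating at the critical points and endpoints: h(-8) = -133/3,  h(-5) = 31/6,  h(-3/2) = -73/8,  h(1) = 139/6.
The minimum over the interval is -133/3, attained at x = -8.

-133/3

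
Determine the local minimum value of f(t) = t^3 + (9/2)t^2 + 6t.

f'(t) = 3t^2 + 9t + 6. Setting f'(t) = 0 gives t ∈ {-2, -1}.
f''(t) = 6t + 9. f''(-2) = -3 < 0 ⇒ local maximum; f''(-1) = 3 > 0 ⇒ local minimum.
So the local minimum value is f(-1) = -5/2.

-5/2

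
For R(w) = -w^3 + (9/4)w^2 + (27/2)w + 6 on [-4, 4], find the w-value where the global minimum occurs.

-3/2

R'(w) = -3w^2 + (9/2)w + 27/2, which vanishes at w = -3/2 and w = 3.
Evaluating at the critical points and endpoints: R(-4) = 52,  R(-3/2) = -93/16,  R(3) = 159/4,  R(4) = 32.
The minimum over the interval is -93/16, attained at w = -3/2.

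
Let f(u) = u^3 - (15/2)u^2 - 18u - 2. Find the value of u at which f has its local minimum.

f'(u) = 3u^2 - 15u - 18 = 0 at u = -1, 6.
Since f''(u) = 6u - 15, we get f''(-1) = -21 < 0 ⇒ local maximum; f''(6) = 21 > 0 ⇒ local minimum.
Thus f has its local minimum at u = 6, with value -164.

6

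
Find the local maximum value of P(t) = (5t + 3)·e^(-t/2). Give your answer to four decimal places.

Differentiating with the product rule gives P'(t) = (-(5/2)t + 7/2)·e^(-t/2). Since e^(-t/2) > 0, the only critical point is t = 7/5.
P''(7/5) has the same sign as -5/2 < 0, so this is a local maximum.
P(7/5) = (10)·e^(-7/10) ≈ 4.9659.

4.9659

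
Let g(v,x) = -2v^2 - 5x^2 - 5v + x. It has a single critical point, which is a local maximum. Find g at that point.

∂g/∂v = -4v - 5 = 0 and ∂g/∂x = -10x + 1 = 0, so (v, x) = (-5/4, 1/10).
The Hessian has g_{vv} = -4, g_{xx} = -10, g_{vx} = 0, giving D = 40 > 0 with g_{vv} < 0, so the point is a local maximum.
g(-5/4, 1/10) = 127/40.

127/40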